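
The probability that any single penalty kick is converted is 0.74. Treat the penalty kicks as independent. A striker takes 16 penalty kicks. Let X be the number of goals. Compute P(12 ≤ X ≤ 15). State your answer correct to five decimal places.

0.58588

X ~ Binomial(16, 0.74); P(12 ≤ X ≤ 15) = Σ C(16,k) p^k (1−p)^(16−k) over k:
  k=12: C(16,12)·0.74^12·0.26^4 = 0.2242567
  k=13: C(16,13)·0.74^13·0.26^3 = 0.1963905
  k=14: C(16,14)·0.74^14·0.26^2 = 0.1197766
  k=15: C(16,15)·0.74^15·0.26^1 = 0.0454537
Total = 0.5858775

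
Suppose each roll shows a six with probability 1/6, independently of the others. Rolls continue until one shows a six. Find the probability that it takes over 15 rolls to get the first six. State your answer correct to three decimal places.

0.065

Y = number of rolls to the first success; geometric, p = 0.166667.
P(Y > 15) = P(first 15 all fail) = (1−p)^15 = 0.06491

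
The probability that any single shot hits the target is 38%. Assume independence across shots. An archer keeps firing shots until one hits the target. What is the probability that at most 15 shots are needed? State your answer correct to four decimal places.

0.9992

Y = number of shots to the first success; geometric, p = 0.38.
P(Y ≤ 15) = 1 − (1−p)^15 = 1 − 0.000769 = 0.999231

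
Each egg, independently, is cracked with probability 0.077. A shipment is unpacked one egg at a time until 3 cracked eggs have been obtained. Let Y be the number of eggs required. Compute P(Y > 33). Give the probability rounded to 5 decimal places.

0.52784

Needing more than 33 eggs ⇔ fewer than 3 successes in the first 33. With X ~ Binomial(33, 0.077), P(Y > 33) = P(X ≤ 2).
  k=0: C(33,0)·0.077^0·0.923^33 = 0.0710651
  k=1: C(33,1)·0.077^1·0.923^32 = 0.1956407
  k=2: C(33,2)·0.077^2·0.923^31 = 0.2611368
P(X ≤ 2) = 0.5278425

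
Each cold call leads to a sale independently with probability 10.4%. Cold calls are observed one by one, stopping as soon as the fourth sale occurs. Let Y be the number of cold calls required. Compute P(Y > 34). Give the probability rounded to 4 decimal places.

Needing more than 34 cold calls ⇔ fewer than 4 successes in the first 34. With X ~ Binomial(34, 0.104), P(Y > 34) = P(X ≤ 3).
  k=0: C(34,0)·0.104^0·0.896^34 = 0.023904
  k=1: C(34,1)·0.104^1·0.896^33 = 0.094336
  k=2: C(34,2)·0.104^2·0.896^32 = 0.180670
  k=3: C(34,3)·0.104^3·0.896^31 = 0.223687
P(X ≤ 3) = 0.522596

0.5226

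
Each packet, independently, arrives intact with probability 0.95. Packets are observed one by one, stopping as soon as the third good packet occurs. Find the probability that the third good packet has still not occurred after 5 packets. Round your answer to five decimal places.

Needing more than 5 packets ⇔ fewer than 3 successes in the first 5. With X ~ Binomial(5, 0.95), P(Y > 5) = P(X ≤ 2).
  k=0: C(5,0)·0.95^0·0.05^5 = 0.0000003
  k=1: C(5,1)·0.95^1·0.05^4 = 0.0000297
  k=2: C(5,2)·0.95^2·0.05^3 = 0.0011281
P(X ≤ 2) = 0.0011581

0.00116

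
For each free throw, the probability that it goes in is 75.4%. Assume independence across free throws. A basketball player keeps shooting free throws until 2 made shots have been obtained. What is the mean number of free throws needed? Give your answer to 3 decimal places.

2.653

Y = total free throws until the second success; negative binomial with r=2, p=0.754.
E[Y] = r / p = 2 / 0.754 = 2.65252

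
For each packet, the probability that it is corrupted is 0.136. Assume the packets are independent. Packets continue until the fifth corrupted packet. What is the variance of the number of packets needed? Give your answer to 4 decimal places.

Y = total packets until the fifth success; negative binomial with r=5, p=0.136.
Var(Y) = r(1−p)/p² = 5·0.864 / 0.136² = 233.564014

233.5640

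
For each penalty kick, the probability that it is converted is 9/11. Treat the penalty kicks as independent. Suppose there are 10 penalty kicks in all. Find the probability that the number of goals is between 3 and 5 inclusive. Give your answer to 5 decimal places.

0.02219

X ~ Binomial(10, 0.818182); P(3 ≤ X ≤ 5) = Σ C(10,k) p^k (1−p)^(10−k) over k:
  k=3: C(10,3)·0.818182^3·0.181818^7 = 0.0004317
  k=4: C(10,4)·0.818182^4·0.181818^6 = 0.0033997
  k=5: C(10,5)·0.818182^5·0.181818^5 = 0.0183585
Total = 0.0221899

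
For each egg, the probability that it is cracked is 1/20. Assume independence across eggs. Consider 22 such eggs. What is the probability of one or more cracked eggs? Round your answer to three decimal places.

P(at least one) = 1 − P(none) = 1 − (1 − 0.05)^22
= 1 − 0.32353 = 0.67647

0.676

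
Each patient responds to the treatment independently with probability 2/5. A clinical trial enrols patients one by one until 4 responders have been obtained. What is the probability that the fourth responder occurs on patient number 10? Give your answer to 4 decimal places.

Y = trial on which the fourth success occurs; negative binomial, r=4, p=0.40.
P(Y=10) = C(9,3) · p^4 · (1−p)^6
= 84 · 0.0256 · 0.046656 = 0.100329

0.1003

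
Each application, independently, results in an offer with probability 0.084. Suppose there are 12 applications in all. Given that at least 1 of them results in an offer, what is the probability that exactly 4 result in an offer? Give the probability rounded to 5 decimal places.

X ~ Binomial(12, 0.084). Want P(X=4 | X≥1) = P(X=4) / P(X≥1).
P(X=4) = C(12,4)·0.084^4·0.916^8 = 0.0122148
P(X≥1) = 1 − 0.3489359 = 0.6510641
Ratio = 0.0122148 / 0.6510641 = 0.0187613

0.01876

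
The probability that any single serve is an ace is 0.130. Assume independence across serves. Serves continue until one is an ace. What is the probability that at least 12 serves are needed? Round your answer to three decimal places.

Y = number of serves to the first success; geometric, p = 0.13.
P(Y > 11) = P(first 11 all fail) = (1−p)^11 = 0.21613

0.216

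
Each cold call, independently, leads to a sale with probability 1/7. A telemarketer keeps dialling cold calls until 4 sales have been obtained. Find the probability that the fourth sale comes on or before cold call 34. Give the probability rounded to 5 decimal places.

0.73553

Finishing within 34 cold calls ⇔ at least 4 successes in the first 34. With X ~ Binomial(34, 0.142857), P(Y ≤ 34) = 1 − P(X ≤ 3).
  k=0: C(34,0)·0.142857^0·0.857143^34 = 0.0052943
  k=1: C(34,1)·0.142857^1·0.857143^33 = 0.0300011
  k=2: C(34,2)·0.142857^2·0.857143^32 = 0.0825030
  k=3: C(34,3)·0.142857^3·0.857143^31 = 0.1466719
1 − 0.2644703 = 0.7355297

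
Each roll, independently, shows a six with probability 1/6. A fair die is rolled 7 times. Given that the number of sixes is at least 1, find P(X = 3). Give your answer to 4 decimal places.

0.1084

X ~ Binomial(7, 0.166667). Want P(X=3 | X≥1) = P(X=3) / P(X≥1).
P(X=3) = C(7,3)·0.166667^3·0.833333^4 = 0.078143
P(X≥1) = 1 − 0.279082 = 0.720918
Ratio = 0.078143 / 0.720918 = 0.108393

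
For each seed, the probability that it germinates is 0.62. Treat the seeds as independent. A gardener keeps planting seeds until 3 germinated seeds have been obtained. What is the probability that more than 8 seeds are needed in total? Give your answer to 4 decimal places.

Needing more than 8 seeds ⇔ fewer than 3 successes in the first 8. With X ~ Binomial(8, 0.62), P(Y > 8) = P(X ≤ 2).
  k=0: C(8,0)·0.62^0·0.38^8 = 0.000435
  k=1: C(8,1)·0.62^1·0.38^7 = 0.005675
  k=2: C(8,2)·0.62^2·0.38^6 = 0.032407
P(X ≤ 2) = 0.038517

0.0385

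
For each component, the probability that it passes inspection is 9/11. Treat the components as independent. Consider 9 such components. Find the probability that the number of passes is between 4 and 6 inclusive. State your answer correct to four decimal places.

X ~ Binomial(9, 0.818182); P(4 ≤ X ≤ 6) = Σ C(9,k) p^k (1−p)^(9−k) over k:
  k=4: C(9,4)·0.818182^4·0.181818^5 = 0.011219
  k=5: C(9,5)·0.818182^5·0.181818^4 = 0.050486
  k=6: C(9,6)·0.818182^6·0.181818^3 = 0.151457
Total = 0.213162

0.2132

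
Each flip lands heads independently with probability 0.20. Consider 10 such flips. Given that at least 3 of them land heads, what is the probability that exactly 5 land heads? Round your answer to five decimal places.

X ~ Binomial(10, 0.20). Want P(X=5 | X≥3) = P(X=5) / P(X≥3).
P(X=5) = C(10,5)·0.20^5·0.80^5 = 0.0264241
P(X≥3) = 1 − 0.1073742 − 0.2684355 − 0.3019899 = 0.3222005
Ratio = 0.0264241 / 0.3222005 = 0.0820114

0.08201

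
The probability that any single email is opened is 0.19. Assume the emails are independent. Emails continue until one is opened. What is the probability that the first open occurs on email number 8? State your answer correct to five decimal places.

Geometric (trials to first success), p = 0.19.
P(Y = 8) = (1−p)^7 · p = 0.22877 · 0.19 = 0.0434659

0.04347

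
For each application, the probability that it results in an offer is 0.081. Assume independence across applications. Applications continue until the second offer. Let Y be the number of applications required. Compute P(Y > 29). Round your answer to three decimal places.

Needing more than 29 applications ⇔ fewer than 2 successes in the first 29. With X ~ Binomial(29, 0.081), P(Y > 29) = P(X ≤ 1).
  k=0: C(29,0)·0.081^0·0.919^29 = 0.08633
  k=1: C(29,1)·0.081^1·0.919^28 = 0.22066
P(X ≤ 1) = 0.30698

0.307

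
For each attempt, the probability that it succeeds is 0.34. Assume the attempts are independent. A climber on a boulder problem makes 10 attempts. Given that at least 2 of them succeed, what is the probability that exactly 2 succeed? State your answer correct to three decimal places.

0.207

X ~ Binomial(10, 0.34). Want P(X=2 | X≥2) = P(X=2) / P(X≥2).
P(X=2) = C(10,2)·0.34^2·0.66^8 = 0.18729
P(X≥2) = 1 − 0.01568 − 0.08079 = 0.90352
Ratio = 0.18729 / 0.90352 = 0.20729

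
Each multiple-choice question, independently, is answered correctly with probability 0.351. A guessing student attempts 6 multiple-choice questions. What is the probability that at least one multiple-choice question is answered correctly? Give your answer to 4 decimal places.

0.9253

P(at least one) = 1 − P(none) = 1 − (1 − 0.351)^6
= 1 − 0.074725 = 0.925275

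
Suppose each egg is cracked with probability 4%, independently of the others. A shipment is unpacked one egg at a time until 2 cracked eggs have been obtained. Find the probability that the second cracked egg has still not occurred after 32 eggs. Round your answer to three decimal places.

0.632

Needing more than 32 eggs ⇔ fewer than 2 successes in the first 32. With X ~ Binomial(32, 0.04), P(Y > 32) = P(X ≤ 1).
  k=0: C(32,0)·0.04^0·0.96^32 = 0.27082
  k=1: C(32,1)·0.04^1·0.96^31 = 0.36109
P(X ≤ 1) = 0.63191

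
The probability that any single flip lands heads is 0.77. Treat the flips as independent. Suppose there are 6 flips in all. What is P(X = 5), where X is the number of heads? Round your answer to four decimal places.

0.3735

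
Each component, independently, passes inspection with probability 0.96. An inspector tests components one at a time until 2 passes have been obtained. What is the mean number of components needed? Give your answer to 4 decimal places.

Y = total components until the second success; negative binomial with r=2, p=0.96.
E[Y] = r / p = 2 / 0.96 = 2.083333

2.0833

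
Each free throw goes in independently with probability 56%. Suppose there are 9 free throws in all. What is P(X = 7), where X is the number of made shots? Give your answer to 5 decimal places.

0.12037

X ~ Binomial(n=9, p=0.56).
P(X=7) = C(9,7) · p^7 · (1−p)^2
= 36 · 0.017271 · 0.1936 = 0.1203716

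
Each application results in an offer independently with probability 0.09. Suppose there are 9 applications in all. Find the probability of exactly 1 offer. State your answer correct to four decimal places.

0.3809

X ~ Binomial(n=9, p=0.09).
P(X=1) = C(9,1) · p^1 · (1−p)^8
= 9 · 0.09 · 0.47025 = 0.380905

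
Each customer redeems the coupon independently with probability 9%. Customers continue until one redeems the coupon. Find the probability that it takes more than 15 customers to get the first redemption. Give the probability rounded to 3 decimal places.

Y = number of customers to the first success; geometric, p = 0.09.
P(Y > 15) = P(first 15 all fail) = (1−p)^15 = 0.24301

0.243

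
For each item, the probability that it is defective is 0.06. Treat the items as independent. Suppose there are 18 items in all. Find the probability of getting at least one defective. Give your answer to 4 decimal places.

P(at least one) = 1 − P(none) = 1 − (1 − 0.06)^18
= 1 − 0.328323 = 0.671677

0.6717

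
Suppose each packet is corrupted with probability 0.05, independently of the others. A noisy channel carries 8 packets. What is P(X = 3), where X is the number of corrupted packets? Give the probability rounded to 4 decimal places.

0.0054

X ~ Binomial(n=8, p=0.05).
P(X=3) = C(8,3) · p^3 · (1−p)^5
= 56 · 0.000125 · 0.77378 = 0.005416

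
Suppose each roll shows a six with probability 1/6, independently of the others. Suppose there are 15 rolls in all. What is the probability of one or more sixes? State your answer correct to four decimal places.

P(at least one) = 1 − P(none) = 1 − (1 − 0.166667)^15
= 1 − 0.064905 = 0.935095

0.9351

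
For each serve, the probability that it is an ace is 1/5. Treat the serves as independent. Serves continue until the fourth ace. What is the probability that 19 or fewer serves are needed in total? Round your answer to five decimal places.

0.54491

Finishing within 19 serves ⇔ at least 4 successes in the first 19. With X ~ Binomial(19, 0.20), P(Y ≤ 19) = 1 − P(X ≤ 3).
  k=0: C(19,0)·0.20^0·0.80^19 = 0.0144115
  k=1: C(19,1)·0.20^1·0.80^18 = 0.0684547
  k=2: C(19,2)·0.20^2·0.80^17 = 0.1540231
  k=3: C(19,3)·0.20^3·0.80^16 = 0.2181994
1 − 0.4550887 = 0.5449113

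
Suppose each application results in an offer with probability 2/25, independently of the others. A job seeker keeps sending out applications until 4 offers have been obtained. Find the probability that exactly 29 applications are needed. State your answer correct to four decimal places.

0.0167

Y = trial on which the fourth success occurs; negative binomial, r=4, p=0.08.
P(Y=29) = C(28,3) · p^4 · (1−p)^25
= 3276 · 4.096e-05 · 0.12436 = 0.016688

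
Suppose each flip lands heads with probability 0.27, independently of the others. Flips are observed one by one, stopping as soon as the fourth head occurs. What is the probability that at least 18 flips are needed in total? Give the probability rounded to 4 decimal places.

Needing more than 17 flips ⇔ fewer than 4 successes in the first 17. With X ~ Binomial(17, 0.27), P(Y > 17) = P(X ≤ 3).
  k=0: C(17,0)·0.27^0·0.73^17 = 0.004748
  k=1: C(17,1)·0.27^1·0.73^16 = 0.029852
  k=2: C(17,2)·0.27^2·0.73^15 = 0.088330
  k=3: C(17,3)·0.27^3·0.73^14 = 0.163350
P(X ≤ 3) = 0.286281

0.2863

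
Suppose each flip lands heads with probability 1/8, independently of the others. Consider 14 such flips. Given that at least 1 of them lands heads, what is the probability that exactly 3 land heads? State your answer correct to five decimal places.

X ~ Binomial(14, 0.125). Want P(X=3 | X≥1) = P(X=3) / P(X≥1).
P(X=3) = C(14,3)·0.125^3·0.875^11 = 0.1636515
P(X≥1) = 1 − 0.1542101 = 0.8457899
Ratio = 0.1636515 / 0.8457899 = 0.1934895

0.19349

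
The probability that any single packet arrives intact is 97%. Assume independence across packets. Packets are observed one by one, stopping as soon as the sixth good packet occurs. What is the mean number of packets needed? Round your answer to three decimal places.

Y = total packets until the sixth success; negative binomial with r=6, p=0.97.
E[Y] = r / p = 6 / 0.97 = 6.18557

6.186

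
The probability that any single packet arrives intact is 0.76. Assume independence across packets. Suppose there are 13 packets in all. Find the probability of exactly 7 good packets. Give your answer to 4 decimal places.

0.0480

X ~ Binomial(n=13, p=0.76).
P(X=7) = C(13,7) · p^7 · (1−p)^6
= 1716 · 0.14645 · 0.0001911 = 0.048026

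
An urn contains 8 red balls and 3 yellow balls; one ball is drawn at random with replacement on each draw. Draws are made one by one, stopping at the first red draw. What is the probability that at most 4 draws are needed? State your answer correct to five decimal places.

Y = number of draws to the first success; geometric, p = 0.727273.
P(Y ≤ 4) = 1 − (1−p)^4 = 1 − 0.0055324 = 0.9944676

0.99447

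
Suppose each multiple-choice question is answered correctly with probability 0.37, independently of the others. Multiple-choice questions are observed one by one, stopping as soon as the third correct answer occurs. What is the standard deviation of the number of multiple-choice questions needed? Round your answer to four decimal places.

3.7156

Y = total multiple-choice questions until the third success; negative binomial with r=3, p=0.37.
SD(Y) = √[r(1−p)/p²] = √(13.805698) = 3.715602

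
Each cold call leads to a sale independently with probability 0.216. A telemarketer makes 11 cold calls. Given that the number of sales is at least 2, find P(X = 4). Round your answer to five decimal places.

0.18094

X ~ Binomial(11, 0.216). Want P(X=4 | X≥2) = P(X=4) / P(X≥2).
P(X=4) = C(11,4)·0.216^4·0.784^7 = 0.1307800
P(X≥2) = 1 − 0.0687823 − 0.2084525 = 0.7227652
Ratio = 0.1307800 / 0.7227652 = 0.1809440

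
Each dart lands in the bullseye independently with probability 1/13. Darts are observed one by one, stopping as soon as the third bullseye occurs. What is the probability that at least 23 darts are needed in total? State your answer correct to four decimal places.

Needing more than 22 darts ⇔ fewer than 3 successes in the first 22. With X ~ Binomial(22, 0.076923), P(Y > 22) = P(X ≤ 2).
  k=0: C(22,0)·0.076923^0·0.923077^22 = 0.171883
  k=1: C(22,1)·0.076923^1·0.923077^21 = 0.315119
  k=2: C(22,2)·0.076923^2·0.923077^20 = 0.275729
P(X ≤ 2) = 0.762732

0.7627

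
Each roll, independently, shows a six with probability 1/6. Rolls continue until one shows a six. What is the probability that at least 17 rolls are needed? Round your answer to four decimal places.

Y = number of rolls to the first success; geometric, p = 0.166667.
P(Y > 16) = P(first 16 all fail) = (1−p)^16 = 0.054088

0.0541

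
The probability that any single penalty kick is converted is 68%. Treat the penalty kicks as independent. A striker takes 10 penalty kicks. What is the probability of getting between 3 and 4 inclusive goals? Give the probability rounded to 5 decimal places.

0.06118

X ~ Binomial(10, 0.68); P(3 ≤ X ≤ 4) = Σ C(10,k) p^k (1−p)^(10−k) over k:
  k=3: C(10,3)·0.68^3·0.32^7 = 0.0129646
  k=4: C(10,4)·0.68^4·0.32^6 = 0.0482120
Total = 0.0611765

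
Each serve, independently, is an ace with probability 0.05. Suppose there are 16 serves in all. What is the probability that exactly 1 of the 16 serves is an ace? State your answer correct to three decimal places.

X ~ Binomial(n=16, p=0.05).
P(X=1) = C(16,1) · p^1 · (1−p)^15
= 16 · 0.05 · 0.46329 = 0.37063

0.371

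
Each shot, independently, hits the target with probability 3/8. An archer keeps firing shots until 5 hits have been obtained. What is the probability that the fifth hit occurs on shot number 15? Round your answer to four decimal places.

0.0675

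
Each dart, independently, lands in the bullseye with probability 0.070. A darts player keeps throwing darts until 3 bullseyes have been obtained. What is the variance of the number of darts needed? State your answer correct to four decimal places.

Y = total darts until the third success; negative binomial with r=3, p=0.07.
Var(Y) = r(1−p)/p² = 3·0.93 / 0.07² = 569.387755

569.3878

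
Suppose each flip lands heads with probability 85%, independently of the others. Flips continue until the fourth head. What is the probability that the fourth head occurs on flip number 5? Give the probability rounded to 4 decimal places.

0.3132

Y = trial on which the fourth success occurs; negative binomial, r=4, p=0.85.
P(Y=5) = C(4,3) · p^4 · (1−p)^1
= 4 · 0.52201 · 0.15 = 0.313204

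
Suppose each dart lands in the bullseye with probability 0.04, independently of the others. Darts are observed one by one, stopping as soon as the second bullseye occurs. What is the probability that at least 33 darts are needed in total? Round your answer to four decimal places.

0.6319

Needing more than 32 darts ⇔ fewer than 2 successes in the first 32. With X ~ Binomial(32, 0.04), P(Y > 32) = P(X ≤ 1).
  k=0: C(32,0)·0.04^0·0.96^32 = 0.270819
  k=1: C(32,1)·0.04^1·0.96^31 = 0.361092
P(X ≤ 1) = 0.631911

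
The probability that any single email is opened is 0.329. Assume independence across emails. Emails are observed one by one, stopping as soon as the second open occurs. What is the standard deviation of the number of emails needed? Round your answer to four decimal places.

3.5211

Y = total emails until the second success; negative binomial with r=2, p=0.329.
SD(Y) = √[r(1−p)/p²] = √(12.398259) = 3.521116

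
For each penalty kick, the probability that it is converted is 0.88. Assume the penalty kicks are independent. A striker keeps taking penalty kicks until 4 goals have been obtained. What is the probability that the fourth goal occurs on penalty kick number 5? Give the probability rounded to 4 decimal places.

0.2879

Y = trial on which the fourth success occurs; negative binomial, r=4, p=0.88.
P(Y=5) = C(4,3) · p^4 · (1−p)^1
= 4 · 0.5997 · 0.12 = 0.287854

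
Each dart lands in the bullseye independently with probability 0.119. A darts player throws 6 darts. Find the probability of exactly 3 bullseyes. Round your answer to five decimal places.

0.02305

X ~ Binomial(n=6, p=0.119).
P(X=3) = C(6,3) · p^3 · (1−p)^3
= 20 · 0.0016852 · 0.6838 = 0.0230462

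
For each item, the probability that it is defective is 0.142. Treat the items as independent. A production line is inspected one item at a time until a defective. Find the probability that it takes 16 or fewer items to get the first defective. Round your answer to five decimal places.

Y = number of items to the first success; geometric, p = 0.142.
P(Y ≤ 16) = 1 − (1−p)^16 = 1 − 0.0862574 = 0.9137426

0.91374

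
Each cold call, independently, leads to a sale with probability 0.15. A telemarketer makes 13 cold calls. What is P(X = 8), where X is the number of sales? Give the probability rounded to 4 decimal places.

X ~ Binomial(n=13, p=0.15).
P(X=8) = C(13,8) · p^8 · (1−p)^5
= 1287 · 2.5629e-07 · 0.44371 = 0.000146

0.0001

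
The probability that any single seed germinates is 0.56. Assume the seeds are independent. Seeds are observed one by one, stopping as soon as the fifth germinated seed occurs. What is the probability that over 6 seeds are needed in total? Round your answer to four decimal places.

0.8238

Needing more than 6 seeds ⇔ fewer than 5 successes in the first 6. With X ~ Binomial(6, 0.56), P(Y > 6) = P(X ≤ 4).
  k=0: C(6,0)·0.56^0·0.44^6 = 0.007256
  k=1: C(6,1)·0.56^1·0.44^5 = 0.055412
  k=2: C(6,2)·0.56^2·0.44^4 = 0.176310
  k=3: C(6,3)·0.56^3·0.44^3 = 0.299193
  k=4: C(6,4)·0.56^4·0.44^2 = 0.285594
P(X ≤ 4) = 0.823766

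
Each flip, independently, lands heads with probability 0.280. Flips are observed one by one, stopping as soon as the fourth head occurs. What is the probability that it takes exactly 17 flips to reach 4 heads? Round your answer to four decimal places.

0.0481

Y = trial on which the fourth success occurs; negative binomial, r=4, p=0.28.
P(Y=17) = C(16,3) · p^4 · (1−p)^13
= 560 · 0.0061466 · 0.013974 = 0.048100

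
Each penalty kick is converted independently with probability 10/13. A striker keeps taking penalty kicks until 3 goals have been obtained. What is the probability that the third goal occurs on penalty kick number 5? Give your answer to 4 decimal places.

Y = trial on which the third success occurs; negative binomial, r=3, p=0.769231.
P(Y=5) = C(4,2) · p^3 · (1−p)^2
= 6 · 0.45517 · 0.053254 = 0.145438

0.1454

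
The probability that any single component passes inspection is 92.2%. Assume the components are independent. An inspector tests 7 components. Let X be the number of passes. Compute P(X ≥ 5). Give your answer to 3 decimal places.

X ~ Binomial(7, 0.922); P(X ≥ 5) = Σ C(7,k) p^k (1−p)^(7−k) over k:
  k=5: C(7,5)·0.922^5·0.078^2 = 0.08513
  k=6: C(7,6)·0.922^6·0.078^1 = 0.33541
  k=7: C(7,7)·0.922^7·0.078^0 = 0.56639
Total = 0.98693

0.987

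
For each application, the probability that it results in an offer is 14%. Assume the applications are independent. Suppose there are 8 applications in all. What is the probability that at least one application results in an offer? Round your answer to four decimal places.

0.7008

P(at least one) = 1 − P(none) = 1 − (1 − 0.14)^8
= 1 − 0.299218 = 0.700782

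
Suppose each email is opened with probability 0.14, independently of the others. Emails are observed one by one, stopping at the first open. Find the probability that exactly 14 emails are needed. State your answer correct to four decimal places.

0.0197

Geometric (trials to first success), p = 0.14.
P(Y = 14) = (1−p)^13 · p = 0.14076 · 0.14 = 0.019706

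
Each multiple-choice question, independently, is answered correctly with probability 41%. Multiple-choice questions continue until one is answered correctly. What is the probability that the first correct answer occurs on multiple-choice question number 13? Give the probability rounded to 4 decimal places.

Geometric (trials to first success), p = 0.41.
P(Y = 13) = (1−p)^12 · p = 0.0017792 · 0.41 = 0.000729

0.0007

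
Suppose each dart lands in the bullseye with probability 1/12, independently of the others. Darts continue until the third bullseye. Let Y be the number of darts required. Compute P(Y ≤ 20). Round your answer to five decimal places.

0.22992

Finishing within 20 darts ⇔ at least 3 successes in the first 20. With X ~ Binomial(20, 0.083333), P(Y ≤ 20) = 1 − P(X ≤ 2).
  k=0: C(20,0)·0.083333^0·0.916667^20 = 0.1754805
  k=1: C(20,1)·0.083333^1·0.916667^19 = 0.3190554
  k=2: C(20,2)·0.083333^2·0.916667^18 = 0.2755478
1 − 0.7700837 = 0.2299163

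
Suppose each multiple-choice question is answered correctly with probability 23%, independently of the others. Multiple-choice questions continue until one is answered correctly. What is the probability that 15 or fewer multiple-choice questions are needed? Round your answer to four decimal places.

0.9802

Y = number of multiple-choice questions to the first success; geometric, p = 0.23.
P(Y ≤ 15) = 1 − (1−p)^15 = 1 − 0.019832 = 0.980168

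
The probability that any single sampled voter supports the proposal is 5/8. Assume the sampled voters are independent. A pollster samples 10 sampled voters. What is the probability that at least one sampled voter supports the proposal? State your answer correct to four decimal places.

P(at least one) = 1 − P(none) = 1 − (1 − 0.625)^10
= 1 − 0.000055 = 0.999945

0.9999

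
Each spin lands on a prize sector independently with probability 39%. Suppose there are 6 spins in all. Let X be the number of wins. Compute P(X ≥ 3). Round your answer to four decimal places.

X ~ Binomial(6, 0.39); P(X ≥ 3) = Σ C(6,k) p^k (1−p)^(6−k) over k:
  k=3: C(6,3)·0.39^3·0.61^3 = 0.269286
  k=4: C(6,4)·0.39^4·0.61^2 = 0.129125
  k=5: C(6,5)·0.39^5·0.61^1 = 0.033022
  k=6: C(6,6)·0.39^6·0.61^0 = 0.003519
Total = 0.434951

0.4350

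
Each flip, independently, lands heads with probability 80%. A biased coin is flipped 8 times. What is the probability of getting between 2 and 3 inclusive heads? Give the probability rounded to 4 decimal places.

0.0103

X ~ Binomial(8, 0.80); P(2 ≤ X ≤ 3) = Σ C(8,k) p^k (1−p)^(8−k) over k:
  k=2: C(8,2)·0.80^2·0.20^6 = 0.001147
  k=3: C(8,3)·0.80^3·0.20^5 = 0.009175
Total = 0.010322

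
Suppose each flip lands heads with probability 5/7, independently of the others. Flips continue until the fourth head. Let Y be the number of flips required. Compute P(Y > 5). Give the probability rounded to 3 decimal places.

0.442

Needing more than 5 flips ⇔ fewer than 4 successes in the first 5. With X ~ Binomial(5, 0.714286), P(Y > 5) = P(X ≤ 3).
  k=0: C(5,0)·0.714286^0·0.285714^5 = 0.00190
  k=1: C(5,1)·0.714286^1·0.285714^4 = 0.02380
  k=2: C(5,2)·0.714286^2·0.285714^3 = 0.11900
  k=3: C(5,3)·0.714286^3·0.285714^2 = 0.29750
P(X ≤ 3) = 0.44220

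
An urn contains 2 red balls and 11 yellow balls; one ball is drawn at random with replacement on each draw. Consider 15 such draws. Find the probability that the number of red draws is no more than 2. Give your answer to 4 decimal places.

X ~ Binomial(15, 0.153846); P(X ≤ 2) = Σ C(15,k) p^k (1−p)^(15−k) over k:
  k=0: C(15,0)·0.153846^0·0.846154^15 = 0.081609
  k=1: C(15,1)·0.153846^1·0.846154^14 = 0.222571
  k=2: C(15,2)·0.153846^2·0.846154^13 = 0.283272
Total = 0.587453

0.5875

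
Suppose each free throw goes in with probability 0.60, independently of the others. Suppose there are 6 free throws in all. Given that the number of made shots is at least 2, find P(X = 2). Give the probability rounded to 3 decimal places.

X ~ Binomial(6, 0.60). Want P(X=2 | X≥2) = P(X=2) / P(X≥2).
P(X=2) = C(6,2)·0.60^2·0.40^4 = 0.13824
P(X≥2) = 1 − 0.00410 − 0.03686 = 0.95904
Ratio = 0.13824 / 0.95904 = 0.14414

0.144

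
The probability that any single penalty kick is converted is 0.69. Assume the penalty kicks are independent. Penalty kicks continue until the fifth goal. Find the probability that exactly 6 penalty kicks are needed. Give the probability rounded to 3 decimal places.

0.242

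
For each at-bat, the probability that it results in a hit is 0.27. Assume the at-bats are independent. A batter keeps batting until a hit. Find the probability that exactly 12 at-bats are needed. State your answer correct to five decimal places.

0.00847

Geometric (trials to first success), p = 0.27.
P(Y = 12) = (1−p)^11 · p = 0.031373 · 0.27 = 0.0084706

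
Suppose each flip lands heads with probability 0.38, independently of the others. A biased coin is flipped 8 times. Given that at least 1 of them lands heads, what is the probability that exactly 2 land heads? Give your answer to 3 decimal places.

0.235

X ~ Binomial(8, 0.38). Want P(X=2 | X≥1) = P(X=2) / P(X≥1).
P(X=2) = C(8,2)·0.38^2·0.62^6 = 0.22965
P(X≥1) = 1 − 0.02183 = 0.97817
Ratio = 0.22965 / 0.97817 = 0.23478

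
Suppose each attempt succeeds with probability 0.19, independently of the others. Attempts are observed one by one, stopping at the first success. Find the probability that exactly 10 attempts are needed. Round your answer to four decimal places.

0.0285

Geometric (trials to first success), p = 0.19.
P(Y = 10) = (1−p)^9 · p = 0.15009 · 0.19 = 0.028518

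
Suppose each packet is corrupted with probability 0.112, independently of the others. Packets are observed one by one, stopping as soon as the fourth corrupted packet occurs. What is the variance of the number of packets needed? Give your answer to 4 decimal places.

283.1633

Y = total packets until the fourth success; negative binomial with r=4, p=0.112.
Var(Y) = r(1−p)/p² = 4·0.888 / 0.112² = 283.163265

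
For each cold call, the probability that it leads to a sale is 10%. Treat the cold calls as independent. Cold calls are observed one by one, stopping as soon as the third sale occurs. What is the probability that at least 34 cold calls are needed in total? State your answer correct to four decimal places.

Needing more than 33 cold calls ⇔ fewer than 3 successes in the first 33. With X ~ Binomial(33, 0.10), P(Y > 33) = P(X ≤ 2).
  k=0: C(33,0)·0.10^0·0.90^33 = 0.030903
  k=1: C(33,1)·0.10^1·0.90^32 = 0.113312
  k=2: C(33,2)·0.10^2·0.90^31 = 0.201443
P(X ≤ 2) = 0.345658

0.3457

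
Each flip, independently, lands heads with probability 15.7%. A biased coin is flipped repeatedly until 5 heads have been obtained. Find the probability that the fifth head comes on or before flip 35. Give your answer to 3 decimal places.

0.662

Finishing within 35 flips ⇔ at least 5 successes in the first 35. With X ~ Binomial(35, 0.157), P(Y ≤ 35) = 1 − P(X ≤ 4).
  k=0: C(35,0)·0.157^0·0.843^35 = 0.00253
  k=1: C(35,1)·0.157^1·0.843^34 = 0.01652
  k=2: C(35,2)·0.157^2·0.843^33 = 0.05232
  k=3: C(35,3)·0.157^3·0.843^32 = 0.10717
  k=4: C(35,4)·0.157^4·0.843^31 = 0.15968
1 − 0.33823 = 0.66177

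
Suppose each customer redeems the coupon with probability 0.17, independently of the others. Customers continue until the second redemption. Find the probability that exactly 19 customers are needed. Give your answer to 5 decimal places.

Y = trial on which the second success occurs; negative binomial, r=2, p=0.17.
P(Y=19) = C(18,1) · p^2 · (1−p)^17
= 18 · 0.0289 · 0.042104 = 0.0219027

0.02190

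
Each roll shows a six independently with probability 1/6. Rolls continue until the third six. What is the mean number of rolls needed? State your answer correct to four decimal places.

18.0000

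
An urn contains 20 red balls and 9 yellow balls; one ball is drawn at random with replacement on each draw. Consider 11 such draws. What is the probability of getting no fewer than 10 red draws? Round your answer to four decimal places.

X ~ Binomial(11, 0.689655); P(X ≥ 10) = Σ C(11,k) p^k (1−p)^(11−k) over k:
  k=10: C(11,10)·0.689655^10·0.310345^1 = 0.083092
  k=11: C(11,11)·0.689655^11·0.310345^0 = 0.016786
Total = 0.099878

0.0999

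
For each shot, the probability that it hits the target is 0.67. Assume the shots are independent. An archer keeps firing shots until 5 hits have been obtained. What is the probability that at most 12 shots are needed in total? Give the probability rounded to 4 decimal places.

0.9824

Finishing within 12 shots ⇔ at least 5 successes in the first 12. With X ~ Binomial(12, 0.67), P(Y ≤ 12) = 1 − P(X ≤ 4).
  k=0: C(12,0)·0.67^0·0.33^12 = 0.000002
  k=1: C(12,1)·0.67^1·0.33^11 = 0.000041
  k=2: C(12,2)·0.67^2·0.33^10 = 0.000454
  k=3: C(12,3)·0.67^3·0.33^9 = 0.003071
  k=4: C(12,4)·0.67^4·0.33^8 = 0.014029
1 − 0.017596 = 0.982404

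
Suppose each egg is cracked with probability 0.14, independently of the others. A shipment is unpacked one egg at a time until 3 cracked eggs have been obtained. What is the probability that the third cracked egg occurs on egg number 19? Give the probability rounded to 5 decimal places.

0.03759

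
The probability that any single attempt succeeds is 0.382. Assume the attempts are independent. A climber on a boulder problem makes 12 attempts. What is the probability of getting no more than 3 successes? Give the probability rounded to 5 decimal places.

0.26564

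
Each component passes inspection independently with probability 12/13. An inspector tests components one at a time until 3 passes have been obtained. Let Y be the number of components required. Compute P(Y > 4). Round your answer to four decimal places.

Needing more than 4 components ⇔ fewer than 3 successes in the first 4. With X ~ Binomial(4, 0.923077), P(Y > 4) = P(X ≤ 2).
  k=0: C(4,0)·0.923077^0·0.076923^4 = 0.000035
  k=1: C(4,1)·0.923077^1·0.076923^3 = 0.001681
  k=2: C(4,2)·0.923077^2·0.076923^2 = 0.030251
P(X ≤ 2) = 0.031967

0.0320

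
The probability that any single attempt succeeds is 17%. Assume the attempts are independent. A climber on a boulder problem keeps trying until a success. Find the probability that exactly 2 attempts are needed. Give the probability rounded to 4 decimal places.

0.1411

Geometric (trials to first success), p = 0.17.
P(Y = 2) = (1−p)^1 · p = 0.83 · 0.17 = 0.141100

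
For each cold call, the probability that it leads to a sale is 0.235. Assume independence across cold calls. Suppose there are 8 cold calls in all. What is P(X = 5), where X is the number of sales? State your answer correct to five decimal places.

X ~ Binomial(n=8, p=0.235).
P(X=5) = C(8,5) · p^5 · (1−p)^3
= 56 · 0.0007167 · 0.4477 = 0.0179685

0.01797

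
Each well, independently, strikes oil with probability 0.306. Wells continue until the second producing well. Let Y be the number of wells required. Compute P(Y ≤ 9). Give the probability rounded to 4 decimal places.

0.8145

Finishing within 9 wells ⇔ at least 2 successes in the first 9. With X ~ Binomial(9, 0.306), P(Y ≤ 9) = 1 − P(X ≤ 1).
  k=0: C(9,0)·0.306^0·0.694^9 = 0.037345
  k=1: C(9,1)·0.306^1·0.694^8 = 0.148197
1 − 0.185542 = 0.814458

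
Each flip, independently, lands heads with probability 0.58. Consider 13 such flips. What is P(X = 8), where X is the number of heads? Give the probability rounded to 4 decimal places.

0.2154

X ~ Binomial(n=13, p=0.58).
P(X=8) = C(13,8) · p^8 · (1−p)^5
= 1287 · 0.012806 · 0.013069 = 0.215402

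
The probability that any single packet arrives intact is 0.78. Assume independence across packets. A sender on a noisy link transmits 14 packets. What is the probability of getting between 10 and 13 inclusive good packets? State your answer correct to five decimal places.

X ~ Binomial(14, 0.78); P(10 ≤ X ≤ 13) = Σ C(14,k) p^k (1−p)^(14−k) over k:
  k=10: C(14,10)·0.78^10·0.22^4 = 0.1954658
  k=11: C(14,11)·0.78^11·0.22^3 = 0.2520055
  k=12: C(14,12)·0.78^12·0.22^2 = 0.2233685
  k=13: C(14,13)·0.78^13·0.22^1 = 0.1218374
Total = 0.7926773

0.79268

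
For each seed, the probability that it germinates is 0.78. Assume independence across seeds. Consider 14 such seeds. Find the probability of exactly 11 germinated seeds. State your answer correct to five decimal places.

X ~ Binomial(n=14, p=0.78).
P(X=11) = C(14,11) · p^11 · (1−p)^3
= 364 · 0.065019 · 0.010648 = 0.2520055

0.25201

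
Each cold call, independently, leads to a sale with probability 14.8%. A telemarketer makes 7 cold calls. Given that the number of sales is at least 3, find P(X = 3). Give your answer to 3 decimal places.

0.838

X ~ Binomial(7, 0.148). Want P(X=3 | X≥3) = P(X=3) / P(X≥3).
P(X=3) = C(7,3)·0.148^3·0.852^4 = 0.05979
P(X≥3) = 1 − 0.32589 − 0.39628 − 0.20651 = 0.07132
Ratio = 0.05979 / 0.07132 = 0.83830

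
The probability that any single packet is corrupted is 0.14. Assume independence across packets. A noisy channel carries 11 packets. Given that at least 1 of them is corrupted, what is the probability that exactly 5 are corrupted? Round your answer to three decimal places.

0.012

X ~ Binomial(11, 0.14). Want P(X=5 | X≥1) = P(X=5) / P(X≥1).
P(X=5) = C(11,5)·0.14^5·0.86^6 = 0.01005
P(X≥1) = 1 − 0.19032 = 0.80968
Ratio = 0.01005 / 0.80968 = 0.01242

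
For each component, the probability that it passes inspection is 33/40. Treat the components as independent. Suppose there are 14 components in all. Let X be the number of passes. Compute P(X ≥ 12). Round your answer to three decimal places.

X ~ Binomial(14, 0.825); P(X ≥ 12) = Σ C(14,k) p^k (1−p)^(14−k) over k:
  k=12: C(14,12)·0.825^12·0.175^2 = 0.27705
  k=13: C(14,13)·0.825^13·0.175^1 = 0.20094
  k=14: C(14,14)·0.825^14·0.175^0 = 0.06766
Total = 0.54566

0.546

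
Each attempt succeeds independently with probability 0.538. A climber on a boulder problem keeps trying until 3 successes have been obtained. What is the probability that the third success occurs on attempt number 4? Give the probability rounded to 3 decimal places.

0.216

Y = trial on which the third success occurs; negative binomial, r=3, p=0.538.
P(Y=4) = C(3,2) · p^3 · (1−p)^1
= 3 · 0.15572 · 0.462 = 0.21583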